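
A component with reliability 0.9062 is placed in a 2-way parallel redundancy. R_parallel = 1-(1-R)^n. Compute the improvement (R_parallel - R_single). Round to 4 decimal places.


R_single = 0.9062, n = 2
1 - R_single = 0.0938
(1 - R_single)^n = 0.0938^2 = 0.0088
R_parallel = 1 - 0.0088 = 0.9912
Improvement = 0.9912 - 0.9062
Improvement = 0.085

0.085


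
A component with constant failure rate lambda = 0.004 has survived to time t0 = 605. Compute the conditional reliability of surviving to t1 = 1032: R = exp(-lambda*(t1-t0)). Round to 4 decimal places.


lambda = 0.004
t0 = 605, t1 = 1032
t1 - t0 = 427
lambda * (t1-t0) = 0.004 * 427 = 1.708
R = exp(-1.708)
R = 0.1812

0.1812


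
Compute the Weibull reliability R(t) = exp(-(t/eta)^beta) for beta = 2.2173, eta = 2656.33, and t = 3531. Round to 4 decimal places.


beta = 2.2173, eta = 2656.33, t = 3531
t/eta = 3531 / 2656.33 = 1.3293
(t/eta)^beta = 1.3293^2.2173 = 1.8797
R(t) = exp(-1.8797)
R(t) = 0.1526

0.1526


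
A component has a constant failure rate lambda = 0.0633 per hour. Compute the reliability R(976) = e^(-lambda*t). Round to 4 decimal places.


lambda = 0.0633
t = 976
lambda * t = 61.7808
R(t) = e^(-61.7808)
R(t) = 0.0

0.0


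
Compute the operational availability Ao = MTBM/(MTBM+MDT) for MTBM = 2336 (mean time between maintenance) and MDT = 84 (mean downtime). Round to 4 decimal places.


MTBM = 2336
MDT = 84
MTBM + MDT = 2420
Ao = 2336 / 2420
Ao = 0.9653

0.9653


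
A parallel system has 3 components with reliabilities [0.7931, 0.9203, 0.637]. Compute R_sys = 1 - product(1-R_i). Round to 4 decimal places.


Components: [0.7931, 0.9203, 0.637]
(1 - 0.7931) = 0.2069, running product = 0.2069
(1 - 0.9203) = 0.0797, running product = 0.0165
(1 - 0.637) = 0.363, running product = 0.006
Product of (1-R_i) = 0.006
R_sys = 1 - 0.006 = 0.994

0.994


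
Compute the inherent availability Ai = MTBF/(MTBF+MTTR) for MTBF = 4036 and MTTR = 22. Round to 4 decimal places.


MTBF = 4036
MTTR = 22
MTBF + MTTR = 4058
Ai = 4036 / 4058
Ai = 0.9946

0.9946


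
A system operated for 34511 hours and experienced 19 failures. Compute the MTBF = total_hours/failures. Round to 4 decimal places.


total_hours = 34511
failures = 19
MTBF = 34511 / 19
MTBF = 1816.3684

1816.3684


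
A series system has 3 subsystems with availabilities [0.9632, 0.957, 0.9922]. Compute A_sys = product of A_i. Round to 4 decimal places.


Subsystems: [0.9632, 0.957, 0.9922]
After subsystem 1 (A=0.9632): product = 0.9632
After subsystem 2 (A=0.957): product = 0.9218
After subsystem 3 (A=0.9922): product = 0.9146
A_sys = 0.9146

0.9146


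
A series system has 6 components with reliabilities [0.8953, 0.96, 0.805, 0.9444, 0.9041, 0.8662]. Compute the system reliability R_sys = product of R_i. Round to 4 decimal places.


Components: [0.8953, 0.96, 0.805, 0.9444, 0.9041, 0.8662]
After component 1 (R=0.8953): product = 0.8953
After component 2 (R=0.96): product = 0.8595
After component 3 (R=0.805): product = 0.6919
After component 4 (R=0.9444): product = 0.6534
After component 5 (R=0.9041): product = 0.5908
After component 6 (R=0.8662): product = 0.5117
R_sys = 0.5117

0.5117


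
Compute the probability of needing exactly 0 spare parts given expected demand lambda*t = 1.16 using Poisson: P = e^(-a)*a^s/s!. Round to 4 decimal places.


a = 1.16, s = 0
e^(-a) = e^(-1.16) = 0.3135
a^s = 1.16^0 = 1.0
s! = 1
P = 0.3135 * 1.0 / 1
P = 0.3135

0.3135


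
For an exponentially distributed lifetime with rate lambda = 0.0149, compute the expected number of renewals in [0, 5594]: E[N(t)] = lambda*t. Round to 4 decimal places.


lambda = 0.0149
t = 5594
E[N(t)] = lambda * t
E[N(t)] = 0.0149 * 5594
E[N(t)] = 83.3506

83.3506


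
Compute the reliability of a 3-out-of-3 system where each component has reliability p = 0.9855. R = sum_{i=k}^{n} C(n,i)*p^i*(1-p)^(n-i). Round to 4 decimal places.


k = 3, n = 3, p = 0.9855
i=3: C(3,3)=1 * 0.9855^3 * 0.0145^0 = 0.9571
R = sum of terms = 0.9571

0.9571


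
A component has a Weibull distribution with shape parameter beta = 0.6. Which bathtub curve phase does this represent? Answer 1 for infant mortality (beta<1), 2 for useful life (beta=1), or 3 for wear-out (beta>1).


beta = 0.6
Compare beta to 1:
beta < 1 => infant mortality (phase 1)
beta = 1 => useful life (phase 2)
beta > 1 => wear-out (phase 3)
Since beta = 0.6, this is infant mortality (decreasing failure rate)
Phase = 1

1


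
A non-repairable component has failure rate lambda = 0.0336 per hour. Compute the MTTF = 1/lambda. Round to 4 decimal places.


lambda = 0.0336
MTTF = 1 / 0.0336
MTTF = 29.7619

29.7619


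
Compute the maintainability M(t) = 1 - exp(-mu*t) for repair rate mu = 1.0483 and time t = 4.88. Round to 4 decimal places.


mu = 1.0483, t = 4.88
mu * t = 1.0483 * 4.88 = 5.1157
exp(-5.1157) = 0.006
M(t) = 1 - 0.006
M(t) = 0.994

0.994


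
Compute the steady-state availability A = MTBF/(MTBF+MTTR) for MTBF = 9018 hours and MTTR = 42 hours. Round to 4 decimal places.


MTBF = 9018
MTTR = 42
MTBF + MTTR = 9060
A = 9018 / 9060
A = 0.9954

0.9954


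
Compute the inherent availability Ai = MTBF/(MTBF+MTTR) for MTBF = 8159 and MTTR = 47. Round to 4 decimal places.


MTBF = 8159
MTTR = 47
MTBF + MTTR = 8206
Ai = 8159 / 8206
Ai = 0.9943

0.9943


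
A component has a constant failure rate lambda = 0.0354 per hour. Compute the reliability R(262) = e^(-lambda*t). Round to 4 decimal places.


lambda = 0.0354
t = 262
lambda * t = 9.2748
R(t) = e^(-9.2748)
R(t) = 0.0001

0.0001


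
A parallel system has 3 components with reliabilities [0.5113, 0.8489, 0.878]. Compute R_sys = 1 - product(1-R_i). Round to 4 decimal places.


Components: [0.5113, 0.8489, 0.878]
(1 - 0.5113) = 0.4887, running product = 0.4887
(1 - 0.8489) = 0.1511, running product = 0.0738
(1 - 0.878) = 0.122, running product = 0.009
Product of (1-R_i) = 0.009
R_sys = 1 - 0.009 = 0.991

0.991


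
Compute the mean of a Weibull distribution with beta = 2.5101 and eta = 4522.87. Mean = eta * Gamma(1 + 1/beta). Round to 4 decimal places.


beta = 2.5101, eta = 4522.87
1/beta = 0.3984
1 + 1/beta = 1.3984
Gamma(1.3984) = 0.8874
Mean = 4522.87 * 0.8874
Mean = 4013.3807

4013.3807


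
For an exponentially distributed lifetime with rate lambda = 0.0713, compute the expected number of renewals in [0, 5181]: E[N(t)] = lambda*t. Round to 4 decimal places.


lambda = 0.0713
t = 5181
E[N(t)] = lambda * t
E[N(t)] = 0.0713 * 5181
E[N(t)] = 369.4053

369.4053


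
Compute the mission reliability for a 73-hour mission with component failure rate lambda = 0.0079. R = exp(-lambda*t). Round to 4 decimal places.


lambda = 0.0079
mission_time = 73
lambda * t = 0.0079 * 73 = 0.5767
R = exp(-0.5767)
R = 0.5617

0.5617


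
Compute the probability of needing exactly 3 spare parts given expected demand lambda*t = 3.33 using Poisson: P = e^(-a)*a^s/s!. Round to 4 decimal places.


a = 3.33, s = 3
e^(-a) = e^(-3.33) = 0.0358
a^s = 3.33^3 = 36.926
s! = 6
P = 0.0358 * 36.926 / 6
P = 0.2203

0.2203


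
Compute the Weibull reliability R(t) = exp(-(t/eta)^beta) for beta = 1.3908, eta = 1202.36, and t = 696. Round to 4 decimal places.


beta = 1.3908, eta = 1202.36, t = 696
t/eta = 696 / 1202.36 = 0.5789
(t/eta)^beta = 0.5789^1.3908 = 0.4675
R(t) = exp(-0.4675)
R(t) = 0.6266

0.6266


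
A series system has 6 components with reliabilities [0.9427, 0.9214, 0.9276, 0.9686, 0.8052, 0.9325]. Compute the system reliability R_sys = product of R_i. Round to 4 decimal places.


Components: [0.9427, 0.9214, 0.9276, 0.9686, 0.8052, 0.9325]
After component 1 (R=0.9427): product = 0.9427
After component 2 (R=0.9214): product = 0.8686
After component 3 (R=0.9276): product = 0.8057
After component 4 (R=0.9686): product = 0.7804
After component 5 (R=0.8052): product = 0.6284
After component 6 (R=0.9325): product = 0.586
R_sys = 0.586

0.586


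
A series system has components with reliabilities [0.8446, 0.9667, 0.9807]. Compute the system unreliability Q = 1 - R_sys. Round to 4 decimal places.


Components: [0.8446, 0.9667, 0.9807]
After component 1: product = 0.8446
After component 2: product = 0.8165
After component 3: product = 0.8007
R_sys = 0.8007
Q = 1 - 0.8007 = 0.1993

0.1993


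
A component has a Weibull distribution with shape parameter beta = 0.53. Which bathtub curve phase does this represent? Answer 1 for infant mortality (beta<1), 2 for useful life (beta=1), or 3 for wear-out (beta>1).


beta = 0.53
Compare beta to 1:
beta < 1 => infant mortality (phase 1)
beta = 1 => useful life (phase 2)
beta > 1 => wear-out (phase 3)
Since beta = 0.53, this is infant mortality (decreasing failure rate)
Phase = 1

1


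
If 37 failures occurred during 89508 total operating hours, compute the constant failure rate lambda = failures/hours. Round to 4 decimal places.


failures = 37
total_hours = 89508
lambda = 37 / 89508
lambda = 0.0004

0.0004


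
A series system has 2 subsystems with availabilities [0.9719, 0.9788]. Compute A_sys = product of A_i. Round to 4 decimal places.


Subsystems: [0.9719, 0.9788]
After subsystem 1 (A=0.9719): product = 0.9719
After subsystem 2 (A=0.9788): product = 0.9513
A_sys = 0.9513

0.9513


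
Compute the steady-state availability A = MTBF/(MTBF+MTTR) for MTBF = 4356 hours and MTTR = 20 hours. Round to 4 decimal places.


MTBF = 4356
MTTR = 20
MTBF + MTTR = 4376
A = 4356 / 4376
A = 0.9954

0.9954


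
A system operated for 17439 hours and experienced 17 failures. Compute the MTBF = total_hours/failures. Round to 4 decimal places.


total_hours = 17439
failures = 17
MTBF = 17439 / 17
MTBF = 1025.8235

1025.8235


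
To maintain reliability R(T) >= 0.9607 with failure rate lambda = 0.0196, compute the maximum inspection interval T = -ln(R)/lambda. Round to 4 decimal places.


R_target = 0.9607
lambda = 0.0196
-ln(0.9607) = 0.0401
T = 0.0401 / 0.0196
T = 2.0456

2.0456


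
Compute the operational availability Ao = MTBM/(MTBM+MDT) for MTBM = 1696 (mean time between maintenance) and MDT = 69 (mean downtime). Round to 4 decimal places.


MTBM = 1696
MDT = 69
MTBM + MDT = 1765
Ao = 1696 / 1765
Ao = 0.9609

0.9609


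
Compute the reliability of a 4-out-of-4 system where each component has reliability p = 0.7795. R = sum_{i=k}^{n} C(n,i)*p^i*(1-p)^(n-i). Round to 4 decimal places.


k = 4, n = 4, p = 0.7795
i=4: C(4,4)=1 * 0.7795^4 * 0.2205^0 = 0.3692
R = sum of terms = 0.3692

0.3692


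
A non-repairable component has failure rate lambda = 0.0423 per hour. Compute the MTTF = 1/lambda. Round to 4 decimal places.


lambda = 0.0423
MTTF = 1 / 0.0423
MTTF = 23.6407

23.6407


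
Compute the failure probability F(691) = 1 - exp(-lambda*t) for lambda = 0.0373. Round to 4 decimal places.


lambda = 0.0373, t = 691
lambda * t = 25.7743
exp(-25.7743) = 0.0
F(t) = 1 - 0.0
F(t) = 1.0

1.0


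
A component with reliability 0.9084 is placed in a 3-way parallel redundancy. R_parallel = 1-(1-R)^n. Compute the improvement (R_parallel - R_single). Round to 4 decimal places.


R_single = 0.9084, n = 3
1 - R_single = 0.0916
(1 - R_single)^n = 0.0916^3 = 0.0008
R_parallel = 1 - 0.0008 = 0.9992
Improvement = 0.9992 - 0.9084
Improvement = 0.0908

0.0908


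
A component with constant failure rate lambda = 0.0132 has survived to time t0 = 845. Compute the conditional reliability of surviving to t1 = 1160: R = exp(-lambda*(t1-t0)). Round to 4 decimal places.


lambda = 0.0132
t0 = 845, t1 = 1160
t1 - t0 = 315
lambda * (t1-t0) = 0.0132 * 315 = 4.158
R = exp(-4.158)
R = 0.0156

0.0156


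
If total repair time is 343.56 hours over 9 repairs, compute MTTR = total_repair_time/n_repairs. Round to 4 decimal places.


total_repair_time = 343.56
n_repairs = 9
MTTR = 343.56 / 9
MTTR = 38.1733

38.1733


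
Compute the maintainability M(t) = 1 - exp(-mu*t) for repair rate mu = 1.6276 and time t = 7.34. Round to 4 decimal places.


mu = 1.6276, t = 7.34
mu * t = 1.6276 * 7.34 = 11.9466
exp(-11.9466) = 0.0
M(t) = 1 - 0.0
M(t) = 1.0

1.0


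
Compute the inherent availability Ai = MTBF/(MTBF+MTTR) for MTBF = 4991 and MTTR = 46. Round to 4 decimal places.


MTBF = 4991
MTTR = 46
MTBF + MTTR = 5037
Ai = 4991 / 5037
Ai = 0.9909

0.9909


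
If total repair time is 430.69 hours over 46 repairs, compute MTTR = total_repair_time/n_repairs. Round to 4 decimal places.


total_repair_time = 430.69
n_repairs = 46
MTTR = 430.69 / 46
MTTR = 9.3628

9.3628


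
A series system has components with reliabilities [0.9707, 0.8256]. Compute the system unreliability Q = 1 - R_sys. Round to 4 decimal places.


Components: [0.9707, 0.8256]
After component 1: product = 0.9707
After component 2: product = 0.8014
R_sys = 0.8014
Q = 1 - 0.8014 = 0.1986

0.1986


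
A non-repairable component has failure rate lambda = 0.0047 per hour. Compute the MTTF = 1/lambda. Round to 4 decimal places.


lambda = 0.0047
MTTF = 1 / 0.0047
MTTF = 212.766

212.766


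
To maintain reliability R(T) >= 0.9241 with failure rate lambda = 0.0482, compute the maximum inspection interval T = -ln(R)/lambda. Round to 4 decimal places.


R_target = 0.9241
lambda = 0.0482
-ln(0.9241) = 0.0789
T = 0.0789 / 0.0482
T = 1.6377

1.6377


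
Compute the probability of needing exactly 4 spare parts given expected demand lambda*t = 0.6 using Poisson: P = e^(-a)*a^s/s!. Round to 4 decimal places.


a = 0.6, s = 4
e^(-a) = e^(-0.6) = 0.5488
a^s = 0.6^4 = 0.1296
s! = 24
P = 0.5488 * 0.1296 / 24
P = 0.003

0.003


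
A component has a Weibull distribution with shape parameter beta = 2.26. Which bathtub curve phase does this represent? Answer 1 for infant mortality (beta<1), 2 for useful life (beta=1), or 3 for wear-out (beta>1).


beta = 2.26
Compare beta to 1:
beta < 1 => infant mortality (phase 1)
beta = 1 => useful life (phase 2)
beta > 1 => wear-out (phase 3)
Since beta = 2.26, this is wear-out (increasing failure rate)
Phase = 3

3


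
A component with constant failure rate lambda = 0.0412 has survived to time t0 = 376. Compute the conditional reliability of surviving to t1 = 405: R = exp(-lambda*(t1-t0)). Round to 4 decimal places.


lambda = 0.0412
t0 = 376, t1 = 405
t1 - t0 = 29
lambda * (t1-t0) = 0.0412 * 29 = 1.1948
R = exp(-1.1948)
R = 0.3028

0.3028


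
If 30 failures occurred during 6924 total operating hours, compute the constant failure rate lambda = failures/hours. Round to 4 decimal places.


failures = 30
total_hours = 6924
lambda = 30 / 6924
lambda = 0.0043

0.0043


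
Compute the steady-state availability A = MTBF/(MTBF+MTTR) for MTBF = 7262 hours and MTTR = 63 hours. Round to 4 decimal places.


MTBF = 7262
MTTR = 63
MTBF + MTTR = 7325
A = 7262 / 7325
A = 0.9914

0.9914


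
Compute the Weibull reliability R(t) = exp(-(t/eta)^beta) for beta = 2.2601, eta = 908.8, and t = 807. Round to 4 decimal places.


beta = 2.2601, eta = 908.8, t = 807
t/eta = 807 / 908.8 = 0.888
(t/eta)^beta = 0.888^2.2601 = 0.7645
R(t) = exp(-0.7645)
R(t) = 0.4656

0.4656


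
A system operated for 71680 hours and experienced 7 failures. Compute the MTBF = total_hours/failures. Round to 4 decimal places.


total_hours = 71680
failures = 7
MTBF = 71680 / 7
MTBF = 10240.0

10240.0


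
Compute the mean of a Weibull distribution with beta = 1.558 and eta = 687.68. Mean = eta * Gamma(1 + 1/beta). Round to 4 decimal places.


beta = 1.558, eta = 687.68
1/beta = 0.6418
1 + 1/beta = 1.6418
Gamma(1.6418) = 0.8989
Mean = 687.68 * 0.8989
Mean = 618.1616

618.1616


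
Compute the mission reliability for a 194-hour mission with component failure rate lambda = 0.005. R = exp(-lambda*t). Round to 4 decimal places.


lambda = 0.005
mission_time = 194
lambda * t = 0.005 * 194 = 0.97
R = exp(-0.97)
R = 0.3791

0.3791


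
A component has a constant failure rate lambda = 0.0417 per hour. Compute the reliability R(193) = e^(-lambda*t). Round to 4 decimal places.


lambda = 0.0417
t = 193
lambda * t = 8.0481
R(t) = e^(-8.0481)
R(t) = 0.0003

0.0003


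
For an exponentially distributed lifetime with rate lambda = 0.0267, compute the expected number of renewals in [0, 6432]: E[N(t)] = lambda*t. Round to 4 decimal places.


lambda = 0.0267
t = 6432
E[N(t)] = lambda * t
E[N(t)] = 0.0267 * 6432
E[N(t)] = 171.7344

171.7344


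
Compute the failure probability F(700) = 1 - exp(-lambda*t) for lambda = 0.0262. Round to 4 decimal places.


lambda = 0.0262, t = 700
lambda * t = 18.34
exp(-18.34) = 0.0
F(t) = 1 - 0.0
F(t) = 1.0

1.0


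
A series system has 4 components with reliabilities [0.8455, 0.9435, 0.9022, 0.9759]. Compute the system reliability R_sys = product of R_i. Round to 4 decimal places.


Components: [0.8455, 0.9435, 0.9022, 0.9759]
After component 1 (R=0.8455): product = 0.8455
After component 2 (R=0.9435): product = 0.7977
After component 3 (R=0.9022): product = 0.7197
After component 4 (R=0.9759): product = 0.7024
R_sys = 0.7024

0.7024


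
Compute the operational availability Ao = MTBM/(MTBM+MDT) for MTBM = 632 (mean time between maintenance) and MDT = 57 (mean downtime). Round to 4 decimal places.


MTBM = 632
MDT = 57
MTBM + MDT = 689
Ao = 632 / 689
Ao = 0.9173

0.9173


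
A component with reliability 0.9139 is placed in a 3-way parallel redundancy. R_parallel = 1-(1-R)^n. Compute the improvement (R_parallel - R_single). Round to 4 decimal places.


R_single = 0.9139, n = 3
1 - R_single = 0.0861
(1 - R_single)^n = 0.0861^3 = 0.0006
R_parallel = 1 - 0.0006 = 0.9994
Improvement = 0.9994 - 0.9139
Improvement = 0.0855

0.0855


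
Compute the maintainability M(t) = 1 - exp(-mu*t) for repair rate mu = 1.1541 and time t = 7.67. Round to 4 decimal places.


mu = 1.1541, t = 7.67
mu * t = 1.1541 * 7.67 = 8.8519
exp(-8.8519) = 0.0001
M(t) = 1 - 0.0001
M(t) = 0.9999

0.9999


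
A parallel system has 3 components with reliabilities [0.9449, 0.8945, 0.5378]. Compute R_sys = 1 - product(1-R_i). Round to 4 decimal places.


Components: [0.9449, 0.8945, 0.5378]
(1 - 0.9449) = 0.0551, running product = 0.0551
(1 - 0.8945) = 0.1055, running product = 0.0058
(1 - 0.5378) = 0.4622, running product = 0.0027
Product of (1-R_i) = 0.0027
R_sys = 1 - 0.0027 = 0.9973

0.9973


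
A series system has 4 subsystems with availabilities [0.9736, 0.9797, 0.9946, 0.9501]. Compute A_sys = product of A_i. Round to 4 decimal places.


Subsystems: [0.9736, 0.9797, 0.9946, 0.9501]
After subsystem 1 (A=0.9736): product = 0.9736
After subsystem 2 (A=0.9797): product = 0.9538
After subsystem 3 (A=0.9946): product = 0.9487
After subsystem 4 (A=0.9501): product = 0.9013
A_sys = 0.9013

0.9013


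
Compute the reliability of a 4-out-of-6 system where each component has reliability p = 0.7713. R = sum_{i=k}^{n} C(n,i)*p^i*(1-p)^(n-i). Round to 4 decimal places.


k = 4, n = 6, p = 0.7713
i=4: C(6,4)=15 * 0.7713^4 * 0.2287^2 = 0.2777
i=5: C(6,5)=6 * 0.7713^5 * 0.2287^1 = 0.3746
i=6: C(6,6)=1 * 0.7713^6 * 0.2287^0 = 0.2105
R = sum of terms = 0.8628

0.8628


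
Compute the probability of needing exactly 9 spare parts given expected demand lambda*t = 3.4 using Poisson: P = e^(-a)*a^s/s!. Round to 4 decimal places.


a = 3.4, s = 9
e^(-a) = e^(-3.4) = 0.0334
a^s = 3.4^9 = 60716.9928
s! = 362880
P = 0.0334 * 60716.9928 / 362880
P = 0.0056

0.0056


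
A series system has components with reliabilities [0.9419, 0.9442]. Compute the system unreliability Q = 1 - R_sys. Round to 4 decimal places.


Components: [0.9419, 0.9442]
After component 1: product = 0.9419
After component 2: product = 0.8893
R_sys = 0.8893
Q = 1 - 0.8893 = 0.1107

0.1107


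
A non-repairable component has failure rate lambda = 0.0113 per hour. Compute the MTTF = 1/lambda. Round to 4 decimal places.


lambda = 0.0113
MTTF = 1 / 0.0113
MTTF = 88.4956

88.4956


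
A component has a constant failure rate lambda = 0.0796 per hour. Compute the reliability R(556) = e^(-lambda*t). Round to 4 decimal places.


lambda = 0.0796
t = 556
lambda * t = 44.2576
R(t) = e^(-44.2576)
R(t) = 0.0

0.0


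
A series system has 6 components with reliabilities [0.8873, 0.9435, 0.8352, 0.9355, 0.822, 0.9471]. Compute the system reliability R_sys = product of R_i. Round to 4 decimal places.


Components: [0.8873, 0.9435, 0.8352, 0.9355, 0.822, 0.9471]
After component 1 (R=0.8873): product = 0.8873
After component 2 (R=0.9435): product = 0.8372
After component 3 (R=0.8352): product = 0.6992
After component 4 (R=0.9355): product = 0.6541
After component 5 (R=0.822): product = 0.5377
After component 6 (R=0.9471): product = 0.5092
R_sys = 0.5092

0.5092


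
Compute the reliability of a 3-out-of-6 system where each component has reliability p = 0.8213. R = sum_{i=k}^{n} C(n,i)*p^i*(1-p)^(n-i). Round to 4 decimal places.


k = 3, n = 6, p = 0.8213
i=3: C(6,3)=20 * 0.8213^3 * 0.1787^3 = 0.0632
i=4: C(6,4)=15 * 0.8213^4 * 0.1787^2 = 0.2179
i=5: C(6,5)=6 * 0.8213^5 * 0.1787^1 = 0.4007
i=6: C(6,6)=1 * 0.8213^6 * 0.1787^0 = 0.3069
R = sum of terms = 0.9888

0.9888


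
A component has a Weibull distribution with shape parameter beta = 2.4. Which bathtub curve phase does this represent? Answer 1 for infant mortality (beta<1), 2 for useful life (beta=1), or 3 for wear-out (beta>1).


beta = 2.4
Compare beta to 1:
beta < 1 => infant mortality (phase 1)
beta = 1 => useful life (phase 2)
beta > 1 => wear-out (phase 3)
Since beta = 2.4, this is wear-out (increasing failure rate)
Phase = 3

3


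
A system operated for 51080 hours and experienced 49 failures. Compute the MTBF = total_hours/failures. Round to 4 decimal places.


total_hours = 51080
failures = 49
MTBF = 51080 / 49
MTBF = 1042.449

1042.449


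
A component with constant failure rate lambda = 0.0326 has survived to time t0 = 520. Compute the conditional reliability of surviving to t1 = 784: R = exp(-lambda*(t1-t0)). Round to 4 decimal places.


lambda = 0.0326
t0 = 520, t1 = 784
t1 - t0 = 264
lambda * (t1-t0) = 0.0326 * 264 = 8.6064
R = exp(-8.6064)
R = 0.0002

0.0002


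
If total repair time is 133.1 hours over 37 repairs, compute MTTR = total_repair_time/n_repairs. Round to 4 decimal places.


total_repair_time = 133.1
n_repairs = 37
MTTR = 133.1 / 37
MTTR = 3.5973

3.5973


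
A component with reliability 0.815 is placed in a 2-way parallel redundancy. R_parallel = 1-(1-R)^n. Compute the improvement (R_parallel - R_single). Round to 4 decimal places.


R_single = 0.815, n = 2
1 - R_single = 0.185
(1 - R_single)^n = 0.185^2 = 0.0342
R_parallel = 1 - 0.0342 = 0.9658
Improvement = 0.9658 - 0.815
Improvement = 0.1508

0.1508


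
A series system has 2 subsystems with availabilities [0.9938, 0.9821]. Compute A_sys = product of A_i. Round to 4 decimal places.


Subsystems: [0.9938, 0.9821]
After subsystem 1 (A=0.9938): product = 0.9938
After subsystem 2 (A=0.9821): product = 0.976
A_sys = 0.976

0.976


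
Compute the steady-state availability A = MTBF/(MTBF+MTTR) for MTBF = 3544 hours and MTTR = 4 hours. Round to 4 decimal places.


MTBF = 3544
MTTR = 4
MTBF + MTTR = 3548
A = 3544 / 3548
A = 0.9989

0.9989


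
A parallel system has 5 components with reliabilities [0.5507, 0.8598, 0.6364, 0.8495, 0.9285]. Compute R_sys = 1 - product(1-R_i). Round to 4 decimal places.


Components: [0.5507, 0.8598, 0.6364, 0.8495, 0.9285]
(1 - 0.5507) = 0.4493, running product = 0.4493
(1 - 0.8598) = 0.1402, running product = 0.063
(1 - 0.6364) = 0.3636, running product = 0.0229
(1 - 0.8495) = 0.1505, running product = 0.0034
(1 - 0.9285) = 0.0715, running product = 0.0002
Product of (1-R_i) = 0.0002
R_sys = 1 - 0.0002 = 0.9998

0.9998


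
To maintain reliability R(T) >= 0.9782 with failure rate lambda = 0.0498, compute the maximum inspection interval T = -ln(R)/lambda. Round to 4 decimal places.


R_target = 0.9782
lambda = 0.0498
-ln(0.9782) = 0.022
T = 0.022 / 0.0498
T = 0.4426

0.4426


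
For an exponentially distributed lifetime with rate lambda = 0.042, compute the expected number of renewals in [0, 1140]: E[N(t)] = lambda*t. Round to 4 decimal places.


lambda = 0.042
t = 1140
E[N(t)] = lambda * t
E[N(t)] = 0.042 * 1140
E[N(t)] = 47.88

47.88


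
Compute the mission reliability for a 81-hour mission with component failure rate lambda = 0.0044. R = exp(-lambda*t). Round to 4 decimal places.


lambda = 0.0044
mission_time = 81
lambda * t = 0.0044 * 81 = 0.3564
R = exp(-0.3564)
R = 0.7002

0.7002


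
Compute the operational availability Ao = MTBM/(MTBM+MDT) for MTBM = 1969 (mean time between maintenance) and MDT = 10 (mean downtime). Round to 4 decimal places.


MTBM = 1969
MDT = 10
MTBM + MDT = 1979
Ao = 1969 / 1979
Ao = 0.9949

0.9949


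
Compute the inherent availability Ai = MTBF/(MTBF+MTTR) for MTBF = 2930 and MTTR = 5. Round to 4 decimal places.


MTBF = 2930
MTTR = 5
MTBF + MTTR = 2935
Ai = 2930 / 2935
Ai = 0.9983

0.9983


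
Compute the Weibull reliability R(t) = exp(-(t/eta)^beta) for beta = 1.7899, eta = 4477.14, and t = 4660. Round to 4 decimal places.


beta = 1.7899, eta = 4477.14, t = 4660
t/eta = 4660 / 4477.14 = 1.0408
(t/eta)^beta = 1.0408^1.7899 = 1.0743
R(t) = exp(-1.0743)
R(t) = 0.3415

0.3415


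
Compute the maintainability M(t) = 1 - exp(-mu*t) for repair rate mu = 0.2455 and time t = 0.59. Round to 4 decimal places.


mu = 0.2455, t = 0.59
mu * t = 0.2455 * 0.59 = 0.1448
exp(-0.1448) = 0.8652
M(t) = 1 - 0.8652
M(t) = 0.1348

0.1348


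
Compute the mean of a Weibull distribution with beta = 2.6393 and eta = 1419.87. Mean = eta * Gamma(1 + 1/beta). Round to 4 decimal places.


beta = 2.6393, eta = 1419.87
1/beta = 0.3789
1 + 1/beta = 1.3789
Gamma(1.3789) = 0.8886
Mean = 1419.87 * 0.8886
Mean = 1261.7232

1261.7232


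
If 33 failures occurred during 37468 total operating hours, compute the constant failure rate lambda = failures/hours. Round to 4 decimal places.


failures = 33
total_hours = 37468
lambda = 33 / 37468
lambda = 0.0009

0.0009


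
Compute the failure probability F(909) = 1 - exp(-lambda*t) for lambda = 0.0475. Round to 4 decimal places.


lambda = 0.0475, t = 909
lambda * t = 43.1775
exp(-43.1775) = 0.0
F(t) = 1 - 0.0
F(t) = 1.0

1.0


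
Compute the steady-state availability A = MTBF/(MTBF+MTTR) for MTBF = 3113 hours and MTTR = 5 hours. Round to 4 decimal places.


MTBF = 3113
MTTR = 5
MTBF + MTTR = 3118
A = 3113 / 3118
A = 0.9984

0.9984


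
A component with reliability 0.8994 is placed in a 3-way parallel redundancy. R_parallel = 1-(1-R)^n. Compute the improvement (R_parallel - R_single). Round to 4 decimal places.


R_single = 0.8994, n = 3
1 - R_single = 0.1006
(1 - R_single)^n = 0.1006^3 = 0.001
R_parallel = 1 - 0.001 = 0.999
Improvement = 0.999 - 0.8994
Improvement = 0.0996

0.0996


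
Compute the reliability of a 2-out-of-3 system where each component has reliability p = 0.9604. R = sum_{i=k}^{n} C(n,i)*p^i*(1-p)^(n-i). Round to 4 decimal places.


k = 2, n = 3, p = 0.9604
i=2: C(3,2)=3 * 0.9604^2 * 0.0396^1 = 0.1096
i=3: C(3,3)=1 * 0.9604^3 * 0.0396^0 = 0.8858
R = sum of terms = 0.9954

0.9954


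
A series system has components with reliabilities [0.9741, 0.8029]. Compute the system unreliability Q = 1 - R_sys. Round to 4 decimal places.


Components: [0.9741, 0.8029]
After component 1: product = 0.9741
After component 2: product = 0.7821
R_sys = 0.7821
Q = 1 - 0.7821 = 0.2179

0.2179


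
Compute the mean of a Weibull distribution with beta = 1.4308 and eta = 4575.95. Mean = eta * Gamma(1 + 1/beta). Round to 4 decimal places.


beta = 1.4308, eta = 4575.95
1/beta = 0.6989
1 + 1/beta = 1.6989
Gamma(1.6989) = 0.9084
Mean = 4575.95 * 0.9084
Mean = 4156.9421

4156.9421


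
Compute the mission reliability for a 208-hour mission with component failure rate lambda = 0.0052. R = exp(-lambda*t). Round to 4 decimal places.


lambda = 0.0052
mission_time = 208
lambda * t = 0.0052 * 208 = 1.0816
R = exp(-1.0816)
R = 0.3391

0.3391


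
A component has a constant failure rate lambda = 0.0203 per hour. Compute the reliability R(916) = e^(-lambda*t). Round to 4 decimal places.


lambda = 0.0203
t = 916
lambda * t = 18.5948
R(t) = e^(-18.5948)
R(t) = 0.0

0.0


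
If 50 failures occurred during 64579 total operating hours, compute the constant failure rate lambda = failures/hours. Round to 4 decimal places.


failures = 50
total_hours = 64579
lambda = 50 / 64579
lambda = 0.0008

0.0008


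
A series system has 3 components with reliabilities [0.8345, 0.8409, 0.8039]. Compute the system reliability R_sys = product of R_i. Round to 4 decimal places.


Components: [0.8345, 0.8409, 0.8039]
After component 1 (R=0.8345): product = 0.8345
After component 2 (R=0.8409): product = 0.7017
After component 3 (R=0.8039): product = 0.5641
R_sys = 0.5641

0.5641


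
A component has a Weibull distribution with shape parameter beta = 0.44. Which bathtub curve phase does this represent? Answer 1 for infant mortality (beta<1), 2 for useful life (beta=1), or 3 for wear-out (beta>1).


beta = 0.44
Compare beta to 1:
beta < 1 => infant mortality (phase 1)
beta = 1 => useful life (phase 2)
beta > 1 => wear-out (phase 3)
Since beta = 0.44, this is infant mortality (decreasing failure rate)
Phase = 1

1


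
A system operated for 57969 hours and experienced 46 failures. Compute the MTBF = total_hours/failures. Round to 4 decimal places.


total_hours = 57969
failures = 46
MTBF = 57969 / 46
MTBF = 1260.1957

1260.1957


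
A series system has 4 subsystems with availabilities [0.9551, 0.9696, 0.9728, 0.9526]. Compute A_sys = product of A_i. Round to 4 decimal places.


Subsystems: [0.9551, 0.9696, 0.9728, 0.9526]
After subsystem 1 (A=0.9551): product = 0.9551
After subsystem 2 (A=0.9696): product = 0.9261
After subsystem 3 (A=0.9728): product = 0.9009
After subsystem 4 (A=0.9526): product = 0.8582
A_sys = 0.8582

0.8582


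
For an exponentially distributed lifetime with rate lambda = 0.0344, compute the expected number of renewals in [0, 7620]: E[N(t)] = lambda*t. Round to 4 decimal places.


lambda = 0.0344
t = 7620
E[N(t)] = lambda * t
E[N(t)] = 0.0344 * 7620
E[N(t)] = 262.128

262.128


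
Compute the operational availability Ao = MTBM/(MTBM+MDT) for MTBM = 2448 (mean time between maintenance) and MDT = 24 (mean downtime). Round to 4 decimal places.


MTBM = 2448
MDT = 24
MTBM + MDT = 2472
Ao = 2448 / 2472
Ao = 0.9903

0.9903


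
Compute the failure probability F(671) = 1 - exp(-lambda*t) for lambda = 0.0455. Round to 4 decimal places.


lambda = 0.0455, t = 671
lambda * t = 30.5305
exp(-30.5305) = 0.0
F(t) = 1 - 0.0
F(t) = 1.0

1.0


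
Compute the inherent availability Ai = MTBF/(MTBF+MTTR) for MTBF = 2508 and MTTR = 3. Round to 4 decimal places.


MTBF = 2508
MTTR = 3
MTBF + MTTR = 2511
Ai = 2508 / 2511
Ai = 0.9988

0.9988


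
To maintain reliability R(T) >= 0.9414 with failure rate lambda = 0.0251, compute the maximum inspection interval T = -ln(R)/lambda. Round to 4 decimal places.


R_target = 0.9414
lambda = 0.0251
-ln(0.9414) = 0.0604
T = 0.0604 / 0.0251
T = 2.4059

2.4059


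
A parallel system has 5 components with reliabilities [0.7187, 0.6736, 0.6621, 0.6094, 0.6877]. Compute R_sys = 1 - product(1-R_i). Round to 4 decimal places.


Components: [0.7187, 0.6736, 0.6621, 0.6094, 0.6877]
(1 - 0.7187) = 0.2813, running product = 0.2813
(1 - 0.6736) = 0.3264, running product = 0.0918
(1 - 0.6621) = 0.3379, running product = 0.031
(1 - 0.6094) = 0.3906, running product = 0.0121
(1 - 0.6877) = 0.3123, running product = 0.0038
Product of (1-R_i) = 0.0038
R_sys = 1 - 0.0038 = 0.9962

0.9962


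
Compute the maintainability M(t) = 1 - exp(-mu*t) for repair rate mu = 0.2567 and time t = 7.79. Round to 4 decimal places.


mu = 0.2567, t = 7.79
mu * t = 0.2567 * 7.79 = 1.9997
exp(-1.9997) = 0.1354
M(t) = 1 - 0.1354
M(t) = 0.8646

0.8646


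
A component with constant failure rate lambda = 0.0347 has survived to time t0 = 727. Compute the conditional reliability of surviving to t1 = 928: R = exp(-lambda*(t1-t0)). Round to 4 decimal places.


lambda = 0.0347
t0 = 727, t1 = 928
t1 - t0 = 201
lambda * (t1-t0) = 0.0347 * 201 = 6.9747
R = exp(-6.9747)
R = 0.0009

0.0009


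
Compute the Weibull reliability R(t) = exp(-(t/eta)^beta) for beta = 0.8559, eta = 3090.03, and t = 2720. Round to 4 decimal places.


beta = 0.8559, eta = 3090.03, t = 2720
t/eta = 2720 / 3090.03 = 0.8803
(t/eta)^beta = 0.8803^0.8559 = 0.8966
R(t) = exp(-0.8966)
R(t) = 0.408

0.408


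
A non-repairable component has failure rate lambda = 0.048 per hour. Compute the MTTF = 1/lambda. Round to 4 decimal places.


lambda = 0.048
MTTF = 1 / 0.048
MTTF = 20.8333

20.8333


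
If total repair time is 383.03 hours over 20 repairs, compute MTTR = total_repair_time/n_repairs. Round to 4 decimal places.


total_repair_time = 383.03
n_repairs = 20
MTTR = 383.03 / 20
MTTR = 19.1515

19.1515


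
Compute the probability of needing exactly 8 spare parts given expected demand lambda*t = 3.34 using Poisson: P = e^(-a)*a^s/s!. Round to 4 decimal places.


a = 3.34, s = 8
e^(-a) = e^(-3.34) = 0.0354
a^s = 3.34^8 = 15487.1582
s! = 40320
P = 0.0354 * 15487.1582 / 40320
P = 0.0136

0.0136


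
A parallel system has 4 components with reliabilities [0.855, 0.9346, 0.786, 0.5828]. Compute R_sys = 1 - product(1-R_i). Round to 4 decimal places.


Components: [0.855, 0.9346, 0.786, 0.5828]
(1 - 0.855) = 0.145, running product = 0.145
(1 - 0.9346) = 0.0654, running product = 0.0095
(1 - 0.786) = 0.214, running product = 0.002
(1 - 0.5828) = 0.4172, running product = 0.0008
Product of (1-R_i) = 0.0008
R_sys = 1 - 0.0008 = 0.9992

0.9992


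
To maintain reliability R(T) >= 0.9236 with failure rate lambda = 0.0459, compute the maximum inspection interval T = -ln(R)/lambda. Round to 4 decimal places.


R_target = 0.9236
lambda = 0.0459
-ln(0.9236) = 0.0795
T = 0.0795 / 0.0459
T = 1.7315

1.7315


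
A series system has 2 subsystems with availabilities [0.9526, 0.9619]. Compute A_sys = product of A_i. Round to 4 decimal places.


Subsystems: [0.9526, 0.9619]
After subsystem 1 (A=0.9526): product = 0.9526
After subsystem 2 (A=0.9619): product = 0.9163
A_sys = 0.9163

0.9163


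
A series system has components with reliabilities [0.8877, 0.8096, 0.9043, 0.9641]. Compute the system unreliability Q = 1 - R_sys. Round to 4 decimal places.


Components: [0.8877, 0.8096, 0.9043, 0.9641]
After component 1: product = 0.8877
After component 2: product = 0.7187
After component 3: product = 0.6499
After component 4: product = 0.6266
R_sys = 0.6266
Q = 1 - 0.6266 = 0.3734

0.3734


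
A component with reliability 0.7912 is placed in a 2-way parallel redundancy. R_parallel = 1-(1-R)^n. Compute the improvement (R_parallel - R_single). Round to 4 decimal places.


R_single = 0.7912, n = 2
1 - R_single = 0.2088
(1 - R_single)^n = 0.2088^2 = 0.0436
R_parallel = 1 - 0.0436 = 0.9564
Improvement = 0.9564 - 0.7912
Improvement = 0.1652

0.1652


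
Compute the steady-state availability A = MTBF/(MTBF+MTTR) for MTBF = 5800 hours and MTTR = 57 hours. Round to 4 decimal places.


MTBF = 5800
MTTR = 57
MTBF + MTTR = 5857
A = 5800 / 5857
A = 0.9903

0.9903


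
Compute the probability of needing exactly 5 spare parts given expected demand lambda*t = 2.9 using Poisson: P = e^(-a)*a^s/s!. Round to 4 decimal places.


a = 2.9, s = 5
e^(-a) = e^(-2.9) = 0.055
a^s = 2.9^5 = 205.1115
s! = 120
P = 0.055 * 205.1115 / 120
P = 0.094

0.094


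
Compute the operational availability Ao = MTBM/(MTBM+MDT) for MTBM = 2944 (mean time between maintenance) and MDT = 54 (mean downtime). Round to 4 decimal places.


MTBM = 2944
MDT = 54
MTBM + MDT = 2998
Ao = 2944 / 2998
Ao = 0.982

0.982


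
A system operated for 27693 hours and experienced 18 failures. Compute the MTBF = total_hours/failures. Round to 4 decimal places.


total_hours = 27693
failures = 18
MTBF = 27693 / 18
MTBF = 1538.5

1538.5


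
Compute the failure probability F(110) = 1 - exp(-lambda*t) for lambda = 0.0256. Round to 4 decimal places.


lambda = 0.0256, t = 110
lambda * t = 2.816
exp(-2.816) = 0.0598
F(t) = 1 - 0.0598
F(t) = 0.9402

0.9402


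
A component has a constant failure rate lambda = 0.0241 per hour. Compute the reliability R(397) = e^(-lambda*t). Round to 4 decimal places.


lambda = 0.0241
t = 397
lambda * t = 9.5677
R(t) = e^(-9.5677)
R(t) = 0.0001

0.0001


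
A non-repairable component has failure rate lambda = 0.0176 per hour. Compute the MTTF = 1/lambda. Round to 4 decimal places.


lambda = 0.0176
MTTF = 1 / 0.0176
MTTF = 56.8182

56.8182


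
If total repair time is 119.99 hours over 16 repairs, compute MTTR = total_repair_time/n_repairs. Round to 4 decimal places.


total_repair_time = 119.99
n_repairs = 16
MTTR = 119.99 / 16
MTTR = 7.4994

7.4994


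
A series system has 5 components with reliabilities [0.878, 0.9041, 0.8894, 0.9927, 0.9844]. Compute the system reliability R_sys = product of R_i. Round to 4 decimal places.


Components: [0.878, 0.9041, 0.8894, 0.9927, 0.9844]
After component 1 (R=0.878): product = 0.878
After component 2 (R=0.9041): product = 0.7938
After component 3 (R=0.8894): product = 0.706
After component 4 (R=0.9927): product = 0.7009
After component 5 (R=0.9844): product = 0.6899
R_sys = 0.6899

0.6899


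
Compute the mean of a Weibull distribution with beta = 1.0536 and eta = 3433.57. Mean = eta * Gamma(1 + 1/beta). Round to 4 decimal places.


beta = 1.0536, eta = 3433.57
1/beta = 0.9491
1 + 1/beta = 1.9491
Gamma(1.9491) = 0.9795
Mean = 3433.57 * 0.9795
Mean = 3363.344

3363.344


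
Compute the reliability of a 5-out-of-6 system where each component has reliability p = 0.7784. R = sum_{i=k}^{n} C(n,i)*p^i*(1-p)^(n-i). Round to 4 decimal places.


k = 5, n = 6, p = 0.7784
i=5: C(6,5)=6 * 0.7784^5 * 0.2216^1 = 0.38
i=6: C(6,6)=1 * 0.7784^6 * 0.2216^0 = 0.2224
R = sum of terms = 0.6024

0.6024


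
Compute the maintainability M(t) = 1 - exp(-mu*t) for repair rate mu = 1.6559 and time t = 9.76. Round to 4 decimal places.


mu = 1.6559, t = 9.76
mu * t = 1.6559 * 9.76 = 16.1616
exp(-16.1616) = 0.0
M(t) = 1 - 0.0
M(t) = 1.0

1.0


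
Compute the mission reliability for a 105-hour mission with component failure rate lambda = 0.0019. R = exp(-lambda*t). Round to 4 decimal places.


lambda = 0.0019
mission_time = 105
lambda * t = 0.0019 * 105 = 0.1995
R = exp(-0.1995)
R = 0.8191

0.8191


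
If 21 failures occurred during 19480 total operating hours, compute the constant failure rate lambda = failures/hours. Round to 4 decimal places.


failures = 21
total_hours = 19480
lambda = 21 / 19480
lambda = 0.0011

0.0011


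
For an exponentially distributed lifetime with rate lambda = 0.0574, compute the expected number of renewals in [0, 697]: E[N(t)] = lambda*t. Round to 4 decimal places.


lambda = 0.0574
t = 697
E[N(t)] = lambda * t
E[N(t)] = 0.0574 * 697
E[N(t)] = 40.0078

40.0078


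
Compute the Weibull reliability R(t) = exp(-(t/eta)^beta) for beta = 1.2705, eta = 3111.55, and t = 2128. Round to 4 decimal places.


beta = 1.2705, eta = 3111.55, t = 2128
t/eta = 2128 / 3111.55 = 0.6839
(t/eta)^beta = 0.6839^1.2705 = 0.6171
R(t) = exp(-0.6171)
R(t) = 0.5395

0.5395


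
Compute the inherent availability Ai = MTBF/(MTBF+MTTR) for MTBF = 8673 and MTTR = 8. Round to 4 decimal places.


MTBF = 8673
MTTR = 8
MTBF + MTTR = 8681
Ai = 8673 / 8681
Ai = 0.9991

0.9991


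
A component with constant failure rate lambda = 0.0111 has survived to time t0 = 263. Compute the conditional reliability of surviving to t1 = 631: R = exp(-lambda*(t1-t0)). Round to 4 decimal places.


lambda = 0.0111
t0 = 263, t1 = 631
t1 - t0 = 368
lambda * (t1-t0) = 0.0111 * 368 = 4.0848
R = exp(-4.0848)
R = 0.0168

0.0168


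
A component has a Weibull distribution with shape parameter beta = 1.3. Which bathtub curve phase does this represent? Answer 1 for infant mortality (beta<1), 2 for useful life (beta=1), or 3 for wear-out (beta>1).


beta = 1.3
Compare beta to 1:
beta < 1 => infant mortality (phase 1)
beta = 1 => useful life (phase 2)
beta > 1 => wear-out (phase 3)
Since beta = 1.3, this is wear-out (increasing failure rate)
Phase = 3

3
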